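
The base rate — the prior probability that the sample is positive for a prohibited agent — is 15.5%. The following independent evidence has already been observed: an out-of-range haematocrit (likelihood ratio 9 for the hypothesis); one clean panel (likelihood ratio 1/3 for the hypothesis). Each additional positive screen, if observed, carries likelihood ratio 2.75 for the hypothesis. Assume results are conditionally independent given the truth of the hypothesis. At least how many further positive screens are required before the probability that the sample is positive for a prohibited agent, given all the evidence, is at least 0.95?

Prior odds = 0.155/0.845 = 31/169.
Combined Bayes factor of the evidence already in hand = 9 × (1/3) = 3.
Odds after that evidence = (31/169) × 3 = 93/169.
Target odds = 0.95/0.05 = 19.
Need 2.75ⁿ ≥ 19 ÷ (93/169) = 3211/93.
2.75³ = 20.796875 falls short of 3211/93 but 2.75⁴ = 57.19140625 reaches it, so n = 4.

4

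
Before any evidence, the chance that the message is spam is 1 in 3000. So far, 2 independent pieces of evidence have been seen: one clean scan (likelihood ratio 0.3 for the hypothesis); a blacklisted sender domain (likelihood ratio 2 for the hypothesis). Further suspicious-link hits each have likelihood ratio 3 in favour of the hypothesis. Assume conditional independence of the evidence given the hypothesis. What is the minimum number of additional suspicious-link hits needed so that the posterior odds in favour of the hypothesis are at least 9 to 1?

Prior odds = (1/3000)/(2999/3000) = 1/2999.
Combined Bayes factor of the evidence already in hand = 0.3 × 2 = 0.6.
Odds after that evidence = (1/2999) × 0.6 = 3/14995.
Target odds = 9.
Need 3ⁿ ≥ 9 ÷ (3/14995) = 44985.
3⁹ = 19683 falls short of 44985 but 3¹⁰ = 59049 reaches it, so n = 10.

10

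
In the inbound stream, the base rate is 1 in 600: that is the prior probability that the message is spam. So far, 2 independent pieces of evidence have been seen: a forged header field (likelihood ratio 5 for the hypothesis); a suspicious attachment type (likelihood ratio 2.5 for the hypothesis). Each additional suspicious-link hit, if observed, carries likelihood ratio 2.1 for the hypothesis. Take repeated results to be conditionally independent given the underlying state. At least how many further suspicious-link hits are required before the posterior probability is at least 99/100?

12

Prior odds = (1/600)/(599/600) = 1/599.
Combined Bayes factor of the evidence already in hand = 5 × 2.5 = 12.5.
Odds after that evidence = (1/599) × 12.5 = 25/1198.
Target odds = 0.99/0.01 = 99.
Need 2.1ⁿ ≥ 99 ÷ (25/1198) = 4744.08.
2.1¹¹ ≈3502.78 falls short of 4744.08 but 2.1¹² ≈7355.83 reaches it, so n = 12.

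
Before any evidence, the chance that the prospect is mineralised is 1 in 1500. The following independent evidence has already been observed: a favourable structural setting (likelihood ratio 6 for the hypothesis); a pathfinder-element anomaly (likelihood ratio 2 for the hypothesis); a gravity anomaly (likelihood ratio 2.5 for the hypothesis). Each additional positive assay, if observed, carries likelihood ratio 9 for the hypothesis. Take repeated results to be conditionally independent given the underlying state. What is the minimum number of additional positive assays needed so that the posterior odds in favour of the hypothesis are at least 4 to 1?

3

Prior odds = (1/1500)/(1499/1500) = 1/1499.
Combined Bayes factor of the evidence already in hand = 6 × 2 × 2.5 = 30.
Odds after that evidence = (1/1499) × 30 = 30/1499.
Target odds = 4.
Need 9ⁿ ≥ 4 ÷ (30/1499) = 2998/15.
9² = 81 falls short of 2998/15 but 9³ = 729 reaches it, so n = 3.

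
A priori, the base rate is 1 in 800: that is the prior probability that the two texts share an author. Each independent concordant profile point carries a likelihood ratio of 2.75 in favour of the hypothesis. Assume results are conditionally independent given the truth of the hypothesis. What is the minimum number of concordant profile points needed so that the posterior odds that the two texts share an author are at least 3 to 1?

8

Prior odds = 0.00125/0.99875 = 1/799.
Likelihood ratio per concordant profile point = 2.75.
Target odds = 3.
Require 2.75ⁿ ≥ 3 ÷ (1/799) = 2397.
2.75⁷ = 19487171/16384 falls short of 2397 but 2.75⁸ = 214358881/65536 reaches it, so n = 8.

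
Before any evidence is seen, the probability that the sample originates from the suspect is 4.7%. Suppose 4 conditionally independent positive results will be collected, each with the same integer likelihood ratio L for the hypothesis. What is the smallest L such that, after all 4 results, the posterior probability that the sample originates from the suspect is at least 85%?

4

Prior odds = 0.047/0.953 = 47/953.
Target odds = 0.85/0.15 = 17/3.
Need L⁴ ≥ 17/3 ÷ (47/953) = 16201/141.
3⁴ = 81 < 16201/141 ≤ 256 = 4⁴, so L = 4.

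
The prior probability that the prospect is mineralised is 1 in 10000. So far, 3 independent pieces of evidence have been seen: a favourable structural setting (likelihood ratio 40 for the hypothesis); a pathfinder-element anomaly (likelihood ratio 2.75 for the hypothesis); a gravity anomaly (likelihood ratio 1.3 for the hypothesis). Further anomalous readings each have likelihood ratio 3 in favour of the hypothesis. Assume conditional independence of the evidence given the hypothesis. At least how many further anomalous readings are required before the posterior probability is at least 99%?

9

Prior odds = 0.0001/0.9999 = 1/9999.
Combined Bayes factor of the evidence already in hand = 40 × 2.75 × 1.3 = 143.
Odds after that evidence = (1/9999) × 143 = 13/909.
Target odds = 0.99/0.01 = 99.
Need 3ⁿ ≥ 99 ÷ (13/909) = 89991/13.
3⁸ = 6561 falls short of 89991/13 but 3⁹ = 19683 reaches it, so n = 9.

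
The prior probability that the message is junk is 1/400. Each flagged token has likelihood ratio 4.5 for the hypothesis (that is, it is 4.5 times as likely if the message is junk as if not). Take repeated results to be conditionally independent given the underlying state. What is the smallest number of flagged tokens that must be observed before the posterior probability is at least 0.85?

Prior odds: 0.0025 ÷ 0.9975 = 1/399.
Likelihood ratio per flagged token = 4.5.
Target posterior odds = 0.85/0.15 = 17/3.
Require 4.5ⁿ ≥ 17/3 ÷ (1/399) = 2261.
4.5⁵ = 1845.28125 falls short of 2261 but 4.5⁶ = 8303.765625 reaches it, so n = 6.

6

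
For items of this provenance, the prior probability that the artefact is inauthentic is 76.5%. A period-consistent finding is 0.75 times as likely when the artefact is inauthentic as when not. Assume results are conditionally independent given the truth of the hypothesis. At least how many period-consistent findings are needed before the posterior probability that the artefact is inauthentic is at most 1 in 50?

Prior odds = 0.765/0.235 = 153/47.
Likelihood ratio per period-consistent finding = 0.75.
Target odds: 0.02 ÷ 0.98 = 1/49.
Require 0.75ⁿ ≤ 1/49 ÷ (153/47) = 47/7497.
0.75¹⁷ ≈0.00751695 is still above 47/7497 but 0.75¹⁸ ≈0.00563771 is at or below it, so n = 18.

18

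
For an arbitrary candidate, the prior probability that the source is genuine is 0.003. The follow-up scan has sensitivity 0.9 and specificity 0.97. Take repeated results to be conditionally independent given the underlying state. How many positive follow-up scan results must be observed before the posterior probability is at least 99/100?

4

Prior odds = 0.003/0.997 = 3/997.
False-positive rate = 1 − 0.97 = 0.03; likelihood ratio of a positive = 0.9/0.03 = 30.
Target posterior odds = 0.99/0.01 = 99.
Need (3/997) × 30ⁿ ≥ 99, i.e. 30ⁿ ≥ 32901.
30³ = 27000 falls short of 32901 but 30⁴ = 810000 reaches it, so n = 4.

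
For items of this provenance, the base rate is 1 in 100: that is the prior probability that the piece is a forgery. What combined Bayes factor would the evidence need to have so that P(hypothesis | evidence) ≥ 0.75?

Prior odds = 0.01/0.99 = 1/99.
Target odds = 0.75/0.25 = 3.
Required Bayes factor = 3 ÷ (1/99) = 297.

297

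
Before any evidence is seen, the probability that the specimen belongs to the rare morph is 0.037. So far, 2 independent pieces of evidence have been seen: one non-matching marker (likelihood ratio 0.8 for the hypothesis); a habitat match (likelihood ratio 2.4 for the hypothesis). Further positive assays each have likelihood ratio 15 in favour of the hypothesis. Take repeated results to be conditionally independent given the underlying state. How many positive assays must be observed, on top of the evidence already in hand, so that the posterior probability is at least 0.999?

4

Prior odds = 0.037/0.963 = 37/963.
Combined Bayes factor of the evidence already in hand = 0.8 × 2.4 = 1.92.
Odds after that evidence = (37/963) × 1.92 = 592/8025.
Target odds = 0.999/0.001 = 999.
Need 15ⁿ ≥ 999 ÷ (592/8025) = 13542.1875.
15³ = 3375 falls short of 13542.1875 but 15⁴ = 50625 reaches it, so n = 4.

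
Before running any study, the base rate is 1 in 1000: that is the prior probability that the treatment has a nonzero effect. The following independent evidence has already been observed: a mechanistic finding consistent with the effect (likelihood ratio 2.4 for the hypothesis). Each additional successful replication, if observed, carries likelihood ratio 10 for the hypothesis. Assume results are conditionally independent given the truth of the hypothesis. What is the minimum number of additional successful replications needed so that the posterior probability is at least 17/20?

4

Prior odds = 0.001/0.999 = 1/999.
Bayes factor of the evidence already in hand = 2.4.
Odds after that evidence = (1/999) × 2.4 = 4/1665.
Target odds = 0.85/0.15 = 17/3.
Need 10ⁿ ≥ 17/3 ÷ (4/1665) = 2358.75.
10³ = 1000 falls short of 2358.75 but 10⁴ = 10000 reaches it, so n = 4.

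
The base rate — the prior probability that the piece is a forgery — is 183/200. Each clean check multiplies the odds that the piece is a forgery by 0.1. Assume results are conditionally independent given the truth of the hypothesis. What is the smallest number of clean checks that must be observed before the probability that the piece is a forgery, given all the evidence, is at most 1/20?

Prior odds = 0.915/0.085 = 183/17.
Likelihood ratio per clean check = 0.1.
Target odds: 0.05 ÷ 0.95 = 1/19.
Require 0.1ⁿ ≤ 1/19 ÷ (183/17) = 17/3477.
0.1² = 0.01 is still above 17/3477 but 0.1³ = 0.001 is at or below it, so n = 3.

3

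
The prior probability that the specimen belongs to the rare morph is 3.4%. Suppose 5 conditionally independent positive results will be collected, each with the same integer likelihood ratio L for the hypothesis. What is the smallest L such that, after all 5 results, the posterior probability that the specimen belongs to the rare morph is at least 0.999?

Prior odds = 0.034/0.966 = 17/483.
Target odds = 0.999/0.001 = 999.
Need L⁵ ≥ 999 ÷ (17/483) = 482517/17.
7⁵ = 16807 < 482517/17 ≤ 32768 = 8⁵, so L = 8.

8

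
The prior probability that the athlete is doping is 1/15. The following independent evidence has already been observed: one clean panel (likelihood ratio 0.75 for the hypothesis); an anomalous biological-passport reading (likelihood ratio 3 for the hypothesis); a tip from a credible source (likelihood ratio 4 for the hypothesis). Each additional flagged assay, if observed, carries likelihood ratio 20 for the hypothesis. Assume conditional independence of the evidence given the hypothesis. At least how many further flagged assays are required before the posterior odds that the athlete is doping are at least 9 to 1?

1

Prior odds = (1/15)/(14/15) = 1/14.
Combined Bayes factor of the evidence already in hand = 0.75 × 3 × 4 = 9.
Odds after that evidence = (1/14) × 9 = 9/14.
Target odds = 9.
Need 20ⁿ ≥ 9 ÷ (9/14) = 14.
20¹ = 20, which meets the required 14; so n = 1.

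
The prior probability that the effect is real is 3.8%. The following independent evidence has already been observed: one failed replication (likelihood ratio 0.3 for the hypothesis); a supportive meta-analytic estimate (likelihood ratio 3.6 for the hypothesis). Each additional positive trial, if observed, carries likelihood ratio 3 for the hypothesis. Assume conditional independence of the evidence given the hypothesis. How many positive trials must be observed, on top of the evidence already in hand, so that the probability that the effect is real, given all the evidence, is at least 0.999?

Prior odds = 0.038/0.962 = 19/481.
Combined Bayes factor of the evidence already in hand = 0.3 × 3.6 = 1.08.
Odds after that evidence = (19/481) × 1.08 = 513/12025.
Target odds = 0.999/0.001 = 999.
Need 3ⁿ ≥ 999 ÷ (513/12025) = 444925/19.
3⁹ = 19683 falls short of 444925/19 but 3¹⁰ = 59049 reaches it, so n = 10.

10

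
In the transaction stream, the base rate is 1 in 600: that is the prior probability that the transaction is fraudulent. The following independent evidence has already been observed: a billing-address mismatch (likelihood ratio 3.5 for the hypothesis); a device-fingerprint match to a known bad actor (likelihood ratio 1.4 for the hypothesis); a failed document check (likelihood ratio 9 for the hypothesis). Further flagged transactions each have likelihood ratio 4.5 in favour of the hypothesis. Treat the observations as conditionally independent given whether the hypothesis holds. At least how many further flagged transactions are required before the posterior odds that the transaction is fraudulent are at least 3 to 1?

3

Prior odds = (1/600)/(599/600) = 1/599.
Combined Bayes factor of the evidence already in hand = 3.5 × 1.4 × 9 = 44.1.
Odds after that evidence = (1/599) × 44.1 = 441/5990.
Target odds = 3.
Need 4.5ⁿ ≥ 3 ÷ (441/5990) = 5990/147.
4.5² = 20.25 falls short of 5990/147 but 4.5³ = 91.125 reaches it, so n = 3.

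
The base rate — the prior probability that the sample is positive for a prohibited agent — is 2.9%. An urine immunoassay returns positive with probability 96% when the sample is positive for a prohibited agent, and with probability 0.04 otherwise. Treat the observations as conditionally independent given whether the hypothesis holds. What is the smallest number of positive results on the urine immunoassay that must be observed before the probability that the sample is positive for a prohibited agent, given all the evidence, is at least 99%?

3

Prior odds: 0.029 ÷ 0.971 = 29/971.
Likelihood ratio of a positive result = 0.96/0.04 = 24.
Target odds: 0.99 ÷ 0.01 = 99.
Require 24ⁿ ≥ 99 ÷ (29/971) = 96129/29.
24² = 576 falls short of 96129/29 but 24³ = 13824 reaches it, so n = 3.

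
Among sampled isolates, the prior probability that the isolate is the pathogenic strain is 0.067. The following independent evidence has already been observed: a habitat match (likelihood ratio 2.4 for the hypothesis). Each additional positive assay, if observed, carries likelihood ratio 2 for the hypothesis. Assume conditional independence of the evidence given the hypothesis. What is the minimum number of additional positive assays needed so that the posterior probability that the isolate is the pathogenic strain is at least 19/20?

7

Prior odds = 0.067/0.933 = 67/933.
Bayes factor of the evidence already in hand = 2.4.
Odds after that evidence = (67/933) × 2.4 = 268/1555.
Target odds = 0.95/0.05 = 19.
Need 2ⁿ ≥ 19 ÷ (268/1555) = 29545/268.
2⁶ = 64 falls short of 29545/268 but 2⁷ = 128 reaches it, so n = 7.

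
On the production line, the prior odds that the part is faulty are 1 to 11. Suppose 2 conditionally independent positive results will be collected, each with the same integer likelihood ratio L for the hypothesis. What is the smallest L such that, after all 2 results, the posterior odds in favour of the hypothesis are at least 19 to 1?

15

Prior odds = 1/11.
Target odds = 19.
Need L² ≥ 19 ÷ (1/11) = 209.
14² = 196 < 209 ≤ 225 = 15², so L = 15.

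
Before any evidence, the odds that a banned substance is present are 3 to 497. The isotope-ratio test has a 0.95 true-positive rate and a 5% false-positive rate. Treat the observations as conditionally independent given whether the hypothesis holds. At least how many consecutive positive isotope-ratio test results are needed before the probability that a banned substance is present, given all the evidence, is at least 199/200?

Prior odds = 3/497.
Likelihood ratio of a positive result = 0.95/0.05 = 19.
Target odds: 0.995 ÷ 0.005 = 199.
Require 19ⁿ ≥ 199 ÷ (3/497) = 98903/3.
19³ = 6859 falls short of 98903/3 but 19⁴ = 130321 reaches it, so n = 4.

4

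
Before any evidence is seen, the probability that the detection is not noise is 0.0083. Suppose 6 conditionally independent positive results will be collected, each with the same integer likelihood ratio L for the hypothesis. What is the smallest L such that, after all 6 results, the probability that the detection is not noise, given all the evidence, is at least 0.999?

Prior odds = 0.0083/0.9917 = 83/9917.
Target odds = 0.999/0.001 = 999.
Need L⁶ ≥ 999 ÷ (83/9917) = 9907083/83.
7⁶ = 117649 < 9907083/83 ≤ 262144 = 8⁶, so L = 8.

8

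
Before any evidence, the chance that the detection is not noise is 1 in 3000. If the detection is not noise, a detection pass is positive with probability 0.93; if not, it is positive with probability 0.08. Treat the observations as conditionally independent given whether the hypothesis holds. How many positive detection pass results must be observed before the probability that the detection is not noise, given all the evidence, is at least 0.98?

5

Prior odds = (1/3000)/(2999/3000) = 1/2999.
Likelihood ratio of a positive = 0.93/0.08 = 11.625.
Target odds: 0.98 ÷ 0.02 = 49.
Require 11.625ⁿ ≥ 49 ÷ (1/2999) = 146951.
11.625⁴ = 74805201/4096 falls short of 146951 but 11.625⁵ ≈212307 reaches it, so n = 5.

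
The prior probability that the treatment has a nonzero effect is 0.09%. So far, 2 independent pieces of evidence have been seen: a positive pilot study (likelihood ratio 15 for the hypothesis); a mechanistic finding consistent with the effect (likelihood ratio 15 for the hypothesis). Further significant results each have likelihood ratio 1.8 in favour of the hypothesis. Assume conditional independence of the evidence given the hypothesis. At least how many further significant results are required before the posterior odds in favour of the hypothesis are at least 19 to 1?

8

Prior odds = 0.0009/0.9991 = 9/9991.
Combined Bayes factor of the evidence already in hand = 15 × 15 = 225.
Odds after that evidence = (9/9991) × 225 = 2025/9991.
Target odds = 19.
Need 1.8ⁿ ≥ 19 ÷ (2025/9991) = 189829/2025.
1.8⁷ = 4782969/78125 falls short of 189829/2025 but 1.8⁸ = 43046721/390625 reaches it, so n = 8.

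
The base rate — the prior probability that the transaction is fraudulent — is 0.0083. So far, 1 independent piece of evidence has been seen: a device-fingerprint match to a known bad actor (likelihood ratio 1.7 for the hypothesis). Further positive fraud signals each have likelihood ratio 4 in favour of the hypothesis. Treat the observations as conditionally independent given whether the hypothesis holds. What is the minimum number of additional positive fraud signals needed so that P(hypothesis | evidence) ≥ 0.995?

Prior odds = 0.0083/0.9917 = 83/9917.
Bayes factor of the evidence already in hand = 1.7.
Odds after that evidence = (83/9917) × 1.7 = 1411/99170.
Target odds = 0.995/0.005 = 199.
Need 4ⁿ ≥ 199 ÷ (1411/99170) = 19734830/1411.
4⁶ = 4096 falls short of 19734830/1411 but 4⁷ = 16384 reaches it, so n = 7.

7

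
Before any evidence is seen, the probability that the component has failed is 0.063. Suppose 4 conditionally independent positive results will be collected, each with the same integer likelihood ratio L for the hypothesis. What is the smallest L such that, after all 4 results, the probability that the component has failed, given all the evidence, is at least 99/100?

Prior odds = 0.063/0.937 = 63/937.
Target odds = 0.99/0.01 = 99.
Need L⁴ ≥ 99 ÷ (63/937) = 10307/7.
6⁴ = 1296 < 10307/7 ≤ 2401 = 7⁴, so L = 7.

7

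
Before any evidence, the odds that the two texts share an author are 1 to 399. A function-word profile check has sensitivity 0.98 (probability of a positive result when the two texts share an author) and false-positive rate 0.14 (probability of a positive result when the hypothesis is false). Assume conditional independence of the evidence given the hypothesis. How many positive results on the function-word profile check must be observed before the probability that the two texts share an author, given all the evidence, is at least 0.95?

Prior odds = 1/399.
Likelihood ratio of a positive result = 0.98/0.14 = 7.
Target posterior odds = 0.95/0.05 = 19.
Need (1/399) × 7ⁿ ≥ 19, i.e. 7ⁿ ≥ 7581.
7⁴ = 2401 falls short of 7581 but 7⁵ = 16807 reaches it, so n = 5.

5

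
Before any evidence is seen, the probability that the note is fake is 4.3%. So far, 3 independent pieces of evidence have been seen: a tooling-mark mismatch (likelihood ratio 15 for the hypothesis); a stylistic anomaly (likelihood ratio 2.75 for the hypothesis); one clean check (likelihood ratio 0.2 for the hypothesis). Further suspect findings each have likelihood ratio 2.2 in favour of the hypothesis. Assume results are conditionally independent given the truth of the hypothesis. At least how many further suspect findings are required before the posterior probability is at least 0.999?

11

Prior odds = 0.043/0.957 = 43/957.
Combined Bayes factor of the evidence already in hand = 15 × 2.75 × 0.2 = 8.25.
Odds after that evidence = (43/957) × 8.25 = 43/116.
Target odds = 0.999/0.001 = 999.
Need 2.2ⁿ ≥ 999 ÷ (43/116) = 115884/43.
2.2¹⁰ ≈2655.99 falls short of 115884/43 but 2.2¹¹ ≈5843.18 reaches it, so n = 11.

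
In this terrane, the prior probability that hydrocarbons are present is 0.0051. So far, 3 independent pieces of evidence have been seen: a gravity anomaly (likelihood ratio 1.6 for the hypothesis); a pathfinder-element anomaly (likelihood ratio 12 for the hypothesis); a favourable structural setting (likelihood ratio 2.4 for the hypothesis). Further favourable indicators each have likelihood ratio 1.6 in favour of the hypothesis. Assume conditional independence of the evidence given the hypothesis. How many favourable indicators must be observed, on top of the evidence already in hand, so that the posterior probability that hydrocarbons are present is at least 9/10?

8

Prior odds = 0.0051/0.9949 = 51/9949.
Combined Bayes factor of the evidence already in hand = 1.6 × 12 × 2.4 = 46.08.
Odds after that evidence = (51/9949) × 46.08 = 58752/248725.
Target odds = 0.9/0.1 = 9.
Need 1.6ⁿ ≥ 9 ÷ (58752/248725) = 248725/6528.
1.6⁷ = 2097152/78125 falls short of 248725/6528 but 1.6⁸ = 16777216/390625 reaches it, so n = 8.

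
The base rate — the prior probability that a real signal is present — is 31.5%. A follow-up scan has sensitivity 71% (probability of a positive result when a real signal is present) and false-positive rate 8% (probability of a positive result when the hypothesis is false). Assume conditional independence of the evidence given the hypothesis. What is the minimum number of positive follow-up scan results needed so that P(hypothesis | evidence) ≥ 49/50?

Prior odds = 0.315/0.685 = 63/137.
Likelihood ratio of a positive result = 0.71/0.08 = 8.875.
Target posterior odds = 0.98/0.02 = 49.
Need (63/137) × 8.875ⁿ ≥ 49, i.e. 8.875ⁿ ≥ 959/9.
8.875² = 78.765625 falls short of 959/9 but 8.875³ = 357911/512 reaches it, so n = 3.

3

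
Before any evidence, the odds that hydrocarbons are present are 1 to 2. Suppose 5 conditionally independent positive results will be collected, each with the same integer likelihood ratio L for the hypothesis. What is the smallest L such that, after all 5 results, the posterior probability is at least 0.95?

3

Prior odds = 0.5.
Target odds = 0.95/0.05 = 19.
Need L⁵ ≥ 19 ÷ 0.5 = 38.
2⁵ = 32 < 38 ≤ 243 = 3⁵, so L = 3.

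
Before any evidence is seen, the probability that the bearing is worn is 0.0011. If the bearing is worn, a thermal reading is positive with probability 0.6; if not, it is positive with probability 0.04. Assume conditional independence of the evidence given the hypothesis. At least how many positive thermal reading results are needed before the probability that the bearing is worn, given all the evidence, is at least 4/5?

4

Prior odds = 0.0011/0.9989 = 11/9989.
Likelihood ratio of a positive = 0.6/0.04 = 15.
Target posterior odds = 0.8/0.2 = 4.
Require 15ⁿ ≥ 4 ÷ (11/9989) = 39956/11.
15³ = 3375 falls short of 39956/11 but 15⁴ = 50625 reaches it, so n = 4.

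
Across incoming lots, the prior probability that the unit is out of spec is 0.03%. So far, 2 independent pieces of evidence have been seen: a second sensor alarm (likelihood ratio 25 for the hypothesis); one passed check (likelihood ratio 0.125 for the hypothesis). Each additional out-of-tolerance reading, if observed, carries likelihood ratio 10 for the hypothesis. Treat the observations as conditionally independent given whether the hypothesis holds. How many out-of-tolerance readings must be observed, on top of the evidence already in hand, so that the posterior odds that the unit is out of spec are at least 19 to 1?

Prior odds = 0.0003/0.9997 = 3/9997.
Combined Bayes factor of the evidence already in hand = 25 × 0.125 = 3.125.
Odds after that evidence = (3/9997) × 3.125 = 75/79976.
Target odds = 19.
Need 10ⁿ ≥ 19 ÷ (75/79976) = 1519544/75.
10⁴ = 10000 falls short of 1519544/75 but 10⁵ = 100000 reaches it, so n = 5.

5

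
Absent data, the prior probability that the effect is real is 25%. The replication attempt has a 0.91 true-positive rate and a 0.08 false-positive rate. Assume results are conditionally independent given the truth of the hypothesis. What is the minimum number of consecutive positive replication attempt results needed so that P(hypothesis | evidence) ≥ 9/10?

Prior odds: 0.25 ÷ 0.75 = 1/3.
Likelihood ratio of a positive result = 0.91/0.08 = 11.375.
Target odds: 0.9 ÷ 0.1 = 9.
Require 11.375ⁿ ≥ 9 ÷ (1/3) = 27.
11.375¹ = 11.375 falls short of 27 but 11.375² = 129.390625 reaches it, so n = 2.

2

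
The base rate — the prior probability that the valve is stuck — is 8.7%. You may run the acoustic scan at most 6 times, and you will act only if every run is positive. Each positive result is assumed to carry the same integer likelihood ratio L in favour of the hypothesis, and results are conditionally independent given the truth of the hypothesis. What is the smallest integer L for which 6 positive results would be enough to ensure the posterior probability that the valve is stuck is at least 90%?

3

Prior odds = 0.087/0.913 = 87/913.
Target odds = 0.9/0.1 = 9.
Need L⁶ ≥ 9 ÷ (87/913) = 2739/29.
2⁶ = 64 < 2739/29 ≤ 729 = 3⁶, so L = 3.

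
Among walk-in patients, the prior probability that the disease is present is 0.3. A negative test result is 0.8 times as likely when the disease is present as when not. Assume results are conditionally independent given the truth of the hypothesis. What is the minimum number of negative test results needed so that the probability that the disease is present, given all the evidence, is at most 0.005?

20

Prior odds = 0.3/0.7 = 3/7.
Likelihood ratio per negative test result = 0.8.
Target odds: 0.005 ÷ 0.995 = 1/199.
Require 0.8ⁿ ≤ 1/199 ÷ (3/7) = 7/597.
0.8¹⁹ ≈0.0144115 is still above 7/597 but 0.8²⁰ ≈0.0115292 is at or below it, so n = 20.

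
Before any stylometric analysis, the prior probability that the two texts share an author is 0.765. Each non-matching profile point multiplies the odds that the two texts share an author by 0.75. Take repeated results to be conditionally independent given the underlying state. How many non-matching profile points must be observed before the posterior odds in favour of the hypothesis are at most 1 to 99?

21

Prior odds: 0.765 ÷ 0.235 = 153/47.
Likelihood ratio per non-matching profile point = 0.75.
Target odds = 1/99.
Need (153/47) × 0.75ⁿ ≤ 1/99, i.e. 0.75ⁿ ≤ 47/15147.
0.75²⁰ ≈0.00317121 is still above 47/15147 but 0.75²¹ ≈0.00237841 is at or below it, so n = 21.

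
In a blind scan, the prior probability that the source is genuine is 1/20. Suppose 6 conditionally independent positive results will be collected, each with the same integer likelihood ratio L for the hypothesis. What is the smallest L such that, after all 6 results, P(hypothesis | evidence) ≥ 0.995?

4

Prior odds = 0.05/0.95 = 1/19.
Target odds = 0.995/0.005 = 199.
Need L⁶ ≥ 199 ÷ (1/19) = 3781.
3⁶ = 729 < 3781 ≤ 4096 = 4⁶, so L = 4.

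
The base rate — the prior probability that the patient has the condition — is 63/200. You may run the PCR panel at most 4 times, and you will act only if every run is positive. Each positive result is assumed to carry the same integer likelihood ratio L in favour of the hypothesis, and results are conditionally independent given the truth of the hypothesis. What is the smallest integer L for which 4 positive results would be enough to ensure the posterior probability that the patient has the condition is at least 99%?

Prior odds = 0.315/0.685 = 63/137.
Target odds = 0.99/0.01 = 99.
Need L⁴ ≥ 99 ÷ (63/137) = 1507/7.
3⁴ = 81 < 1507/7 ≤ 256 = 4⁴, so L = 4.

4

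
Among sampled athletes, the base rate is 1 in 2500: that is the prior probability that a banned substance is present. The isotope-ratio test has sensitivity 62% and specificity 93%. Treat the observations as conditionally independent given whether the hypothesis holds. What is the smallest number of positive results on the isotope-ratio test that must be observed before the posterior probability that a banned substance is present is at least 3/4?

Prior odds = 0.0004/0.9996 = 1/2499.
False-positive rate = 1 − 0.93 = 0.07; likelihood ratio of a positive = 0.62/0.07 = 62/7.
Target odds: 0.75 ÷ 0.25 = 3.
Require (62/7)ⁿ ≥ 3 ÷ (1/2499) = 7497.
(62/7)⁴ = 14776336/2401 falls short of 7497 but (62/7)⁵ = 916132832/16807 reaches it, so n = 5.

5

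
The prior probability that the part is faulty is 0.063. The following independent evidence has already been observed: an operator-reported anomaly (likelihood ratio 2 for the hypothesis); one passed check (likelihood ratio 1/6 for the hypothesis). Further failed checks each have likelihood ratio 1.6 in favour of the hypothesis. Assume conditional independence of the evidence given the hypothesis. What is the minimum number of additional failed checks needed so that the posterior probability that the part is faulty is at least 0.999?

23

Prior odds = 0.063/0.937 = 63/937.
Combined Bayes factor of the evidence already in hand = 2 × (1/6) = 1/3.
Odds after that evidence = (63/937) × 1/3 = 21/937.
Target odds = 0.999/0.001 = 999.
Need 1.6ⁿ ≥ 999 ÷ (21/937) = 312021/7.
1.6²² ≈30948.5 falls short of 312021/7 but 1.6²³ ≈49517.6 reaches it, so n = 23.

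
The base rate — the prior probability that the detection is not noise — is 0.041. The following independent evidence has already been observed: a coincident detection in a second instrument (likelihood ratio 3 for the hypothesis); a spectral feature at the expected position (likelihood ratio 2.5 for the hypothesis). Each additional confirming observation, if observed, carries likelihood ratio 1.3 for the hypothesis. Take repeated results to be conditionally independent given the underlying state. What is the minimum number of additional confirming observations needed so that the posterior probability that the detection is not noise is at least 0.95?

Prior odds = 0.041/0.959 = 41/959.
Combined Bayes factor of the evidence already in hand = 3 × 2.5 = 7.5.
Odds after that evidence = (41/959) × 7.5 = 615/1918.
Target odds = 0.95/0.05 = 19.
Need 1.3ⁿ ≥ 19 ÷ (615/1918) = 36442/615.
1.3¹⁵ ≈51.1859 falls short of 36442/615 but 1.3¹⁶ ≈66.5417 reaches it, so n = 16.

16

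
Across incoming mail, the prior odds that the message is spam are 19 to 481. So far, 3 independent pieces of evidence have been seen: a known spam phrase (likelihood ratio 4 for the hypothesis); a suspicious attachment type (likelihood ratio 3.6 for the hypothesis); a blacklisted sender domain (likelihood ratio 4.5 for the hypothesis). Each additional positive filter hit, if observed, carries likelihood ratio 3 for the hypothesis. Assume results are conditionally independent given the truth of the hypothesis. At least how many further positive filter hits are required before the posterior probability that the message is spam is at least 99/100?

Prior odds = 19/481.
Combined Bayes factor of the evidence already in hand = 4 × 3.6 × 4.5 = 64.8.
Odds after that evidence = (19/481) × 64.8 = 6156/2405.
Target odds = 0.99/0.01 = 99.
Need 3ⁿ ≥ 99 ÷ (6156/2405) = 26455/684.
3³ = 27 falls short of 26455/684 but 3⁴ = 81 reaches it, so n = 4.

4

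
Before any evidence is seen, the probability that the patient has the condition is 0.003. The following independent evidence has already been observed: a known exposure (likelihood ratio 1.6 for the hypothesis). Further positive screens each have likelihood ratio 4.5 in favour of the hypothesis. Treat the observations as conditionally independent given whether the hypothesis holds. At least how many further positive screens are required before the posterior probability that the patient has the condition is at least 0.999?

9

Prior odds = 0.003/0.997 = 3/997.
Bayes factor of the evidence already in hand = 1.6.
Odds after that evidence = (3/997) × 1.6 = 24/4985.
Target odds = 0.999/0.001 = 999.
Need 4.5ⁿ ≥ 999 ÷ (24/4985) = 207500.625.
4.5⁸ = 43046721/256 falls short of 207500.625 but 4.5⁹ = 387420489/512 reaches it, so n = 9.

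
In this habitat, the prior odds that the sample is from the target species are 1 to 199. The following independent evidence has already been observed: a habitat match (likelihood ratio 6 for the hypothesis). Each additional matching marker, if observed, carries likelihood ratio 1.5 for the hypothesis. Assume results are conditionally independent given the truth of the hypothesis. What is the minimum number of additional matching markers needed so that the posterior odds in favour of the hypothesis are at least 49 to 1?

Prior odds = 1/199.
Bayes factor of the evidence already in hand = 6.
Odds after that evidence = (1/199) × 6 = 6/199.
Target odds = 49.
Need 1.5ⁿ ≥ 49 ÷ (6/199) = 9751/6.
1.5¹⁸ = 387420489/262144 falls short of 9751/6 but 1.5¹⁹ ≈2216.84 reaches it, so n = 19.

19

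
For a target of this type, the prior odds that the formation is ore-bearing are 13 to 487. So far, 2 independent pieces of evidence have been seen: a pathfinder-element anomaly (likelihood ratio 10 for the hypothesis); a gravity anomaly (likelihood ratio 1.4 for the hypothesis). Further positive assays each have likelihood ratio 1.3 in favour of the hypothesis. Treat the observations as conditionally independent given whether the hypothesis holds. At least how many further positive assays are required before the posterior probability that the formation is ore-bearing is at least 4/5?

Prior odds = 13/487.
Combined Bayes factor of the evidence already in hand = 10 × 1.4 = 14.
Odds after that evidence = (13/487) × 14 = 182/487.
Target odds = 0.8/0.2 = 4.
Need 1.3ⁿ ≥ 4 ÷ (182/487) = 974/91.
1.3⁹ ≈10.6045 falls short of 974/91 but 1.3¹⁰ ≈13.7858 reaches it, so n = 10.

10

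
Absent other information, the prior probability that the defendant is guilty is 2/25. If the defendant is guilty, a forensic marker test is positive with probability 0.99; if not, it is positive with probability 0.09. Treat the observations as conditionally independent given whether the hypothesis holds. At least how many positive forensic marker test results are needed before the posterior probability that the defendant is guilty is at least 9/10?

Prior odds: 0.08 ÷ 0.92 = 2/23.
Likelihood ratio of a positive = 0.99/0.09 = 11.
Target odds: 0.9 ÷ 0.1 = 9.
Need (2/23) × 11ⁿ ≥ 9, i.e. 11ⁿ ≥ 103.5.
11¹ = 11 falls short of 103.5 but 11² = 121 reaches it, so n = 2.

2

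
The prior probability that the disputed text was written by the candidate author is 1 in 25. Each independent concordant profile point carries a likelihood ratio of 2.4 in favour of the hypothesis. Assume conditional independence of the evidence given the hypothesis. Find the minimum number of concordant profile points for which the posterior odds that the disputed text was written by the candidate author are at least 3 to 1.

5

Prior odds: 0.04 ÷ 0.96 = 1/24.
Likelihood ratio per concordant profile point = 2.4.
Target odds = 3.
Need (1/24) × 2.4ⁿ ≥ 3, i.e. 2.4ⁿ ≥ 72.
2.4⁴ = 33.1776 falls short of 72 but 2.4⁵ = 79.62624 reaches it, so n = 5.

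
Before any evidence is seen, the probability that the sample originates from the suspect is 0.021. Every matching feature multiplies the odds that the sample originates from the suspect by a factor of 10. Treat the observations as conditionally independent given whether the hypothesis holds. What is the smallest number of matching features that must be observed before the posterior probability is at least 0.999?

5

Prior odds: 0.021 ÷ 0.979 = 21/979.
Likelihood ratio per matching feature = 10.
Target odds: 0.999 ÷ 0.001 = 999.
Require 10ⁿ ≥ 999 ÷ (21/979) = 326007/7.
10⁴ = 10000 falls short of 326007/7 but 10⁵ = 100000 reaches it, so n = 5.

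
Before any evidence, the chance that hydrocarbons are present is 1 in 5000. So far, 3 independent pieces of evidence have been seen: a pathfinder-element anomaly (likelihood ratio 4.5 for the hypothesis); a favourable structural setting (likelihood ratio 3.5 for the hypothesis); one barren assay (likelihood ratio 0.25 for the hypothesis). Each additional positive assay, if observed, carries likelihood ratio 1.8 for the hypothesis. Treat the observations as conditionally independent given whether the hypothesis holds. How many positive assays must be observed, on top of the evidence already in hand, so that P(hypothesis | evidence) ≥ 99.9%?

24

Prior odds = 0.0002/0.9998 = 1/4999.
Combined Bayes factor of the evidence already in hand = 4.5 × 3.5 × 0.25 = 3.9375.
Odds after that evidence = (1/4999) × 3.9375 = 63/79984.
Target odds = 0.999/0.001 = 999.
Need 1.8ⁿ ≥ 999 ÷ (63/79984) = 8878224/7.
1.8²³ ≈743477 falls short of 8878224/7 but 1.8²⁴ ≈1.33826e+06 reaches it, so n = 24.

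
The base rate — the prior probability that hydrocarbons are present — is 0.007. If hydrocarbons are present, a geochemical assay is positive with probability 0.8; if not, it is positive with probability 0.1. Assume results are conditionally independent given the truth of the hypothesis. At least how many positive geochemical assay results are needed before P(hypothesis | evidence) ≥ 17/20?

Prior odds = 0.007/0.993 = 7/993.
Likelihood ratio of a positive = 0.8/0.1 = 8.
Target posterior odds = 0.85/0.15 = 17/3.
Need (7/993) × 8ⁿ ≥ 17/3, i.e. 8ⁿ ≥ 5627/7.
8³ = 512 falls short of 5627/7 but 8⁴ = 4096 reaches it, so n = 4.

4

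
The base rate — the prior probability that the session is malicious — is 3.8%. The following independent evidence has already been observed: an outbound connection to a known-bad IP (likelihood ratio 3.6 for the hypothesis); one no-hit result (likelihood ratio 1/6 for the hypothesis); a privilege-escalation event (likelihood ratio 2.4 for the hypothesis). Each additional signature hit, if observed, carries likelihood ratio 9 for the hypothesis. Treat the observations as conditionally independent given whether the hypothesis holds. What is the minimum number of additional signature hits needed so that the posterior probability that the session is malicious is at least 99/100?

Prior odds = 0.038/0.962 = 19/481.
Combined Bayes factor of the evidence already in hand = 3.6 × (1/6) × 2.4 = 1.44.
Odds after that evidence = (19/481) × 1.44 = 684/12025.
Target odds = 0.99/0.01 = 99.
Need 9ⁿ ≥ 99 ÷ (684/12025) = 132275/76.
9³ = 729 falls short of 132275/76 but 9⁴ = 6561 reaches it, so n = 4.

4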